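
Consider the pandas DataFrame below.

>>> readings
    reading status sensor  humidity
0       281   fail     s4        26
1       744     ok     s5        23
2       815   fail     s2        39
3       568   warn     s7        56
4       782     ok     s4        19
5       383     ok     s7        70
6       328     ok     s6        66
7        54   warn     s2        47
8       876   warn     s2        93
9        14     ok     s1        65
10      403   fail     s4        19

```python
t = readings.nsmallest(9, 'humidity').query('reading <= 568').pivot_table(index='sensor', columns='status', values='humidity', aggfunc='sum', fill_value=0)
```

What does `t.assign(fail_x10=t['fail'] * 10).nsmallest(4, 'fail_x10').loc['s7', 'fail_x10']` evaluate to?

0

take 9 rows with smallest humidity:
    reading status sensor  humidity
4       782     ok     s4        19
10      403   fail     s4        19
1       744     ok     s5        23
0       281   fail     s4        26
2       815   fail     s2        39
7        54   warn     s2        47
3       568   warn     s7        56
9        14     ok     s1        65
6       328     ok     s6        66
filter rows where reading <= 568:
    reading status sensor  humidity
10      403   fail     s4        19
0       281   fail     s4        26
7        54   warn     s2        47
3       568   warn     s7        56
9        14     ok     s1        65
6       328     ok     s6        66
pivot: rows=sensor, cols=status, sum(humidity):
status  fail  ok  warn
sensor                
s1         0  65     0
s2         0   0    47
s4        45   0     0
s6         0  66     0
s7         0   0    56
add column fail_x10 = t['fail'] * 10:
status  fail  ok  warn  fail_x10
sensor                          
s1         0  65     0         0
s2         0   0    47         0
s4        45   0     0       450
s6         0  66     0         0
s7         0   0    56         0
take 4 rows with smallest fail_x10:
status  fail  ok  warn  fail_x10
sensor                          
s1         0  65     0         0
s2         0   0    47         0
s6         0  66     0         0
s7         0   0    56         0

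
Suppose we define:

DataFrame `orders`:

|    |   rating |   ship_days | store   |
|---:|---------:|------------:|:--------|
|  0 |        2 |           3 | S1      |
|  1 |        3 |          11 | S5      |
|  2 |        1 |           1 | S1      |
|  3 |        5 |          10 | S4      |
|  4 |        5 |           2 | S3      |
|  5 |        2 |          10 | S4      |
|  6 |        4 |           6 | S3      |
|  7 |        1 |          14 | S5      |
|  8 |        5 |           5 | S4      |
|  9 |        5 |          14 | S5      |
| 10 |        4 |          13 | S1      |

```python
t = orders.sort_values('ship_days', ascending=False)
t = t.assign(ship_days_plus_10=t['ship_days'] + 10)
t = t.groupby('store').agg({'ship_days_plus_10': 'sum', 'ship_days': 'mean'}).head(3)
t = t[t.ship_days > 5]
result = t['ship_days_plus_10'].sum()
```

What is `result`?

sort by ship_days descending:
    rating  ship_days store
7        1         14    S5
9        5         14    S5
10       4         13    S1
1        3         11    S5
3        5         10    S4
5        2         10    S4
6        4          6    S3
8        5          5    S4
0        2          3    S1
4        5          2    S3
2        1          1    S1
add column ship_days_plus_10 = t['ship_days'] + 10:
    rating  ship_days store  ship_days_plus_10
7        1         14    S5                 24
9        5         14    S5                 24
10       4         13    S1                 23
1        3         11    S5                 21
3        5         10    S4                 20
5        2         10    S4                 20
6        4          6    S3                 16
8        5          5    S4                 15
0        2          3    S1                 13
4        5          2    S3                 12
2        1          1    S1                 11
group by store: sum(ship_days_plus_10), mean(ship_days):
       ship_days_plus_10  ship_days
store                              
S1                    47   5.666667
S3                    28   4.000000
S4                    55   8.333333
S5                    69  13.000000
take first 3 rows:
       ship_days_plus_10  ship_days
store                              
S1                    47   5.666667
S3                    28   4.000000
S4                    55   8.333333
filter rows where ship_days > 5:
       ship_days_plus_10  ship_days
store                              
S1                    47   5.666667
S4                    55   8.333333
Then the sum of column 'ship_days_plus_10': 102

102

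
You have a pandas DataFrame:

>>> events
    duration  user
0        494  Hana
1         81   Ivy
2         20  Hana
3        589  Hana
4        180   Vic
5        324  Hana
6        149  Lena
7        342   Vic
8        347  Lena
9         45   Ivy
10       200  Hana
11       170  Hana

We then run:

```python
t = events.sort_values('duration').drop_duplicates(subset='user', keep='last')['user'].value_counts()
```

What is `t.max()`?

sort by duration:
    duration  user
2         20  Hana
9         45   Ivy
1         81   Ivy
6        149  Lena
11       170  Hana
4        180   Vic
10       200  Hana
5        324  Hana
7        342   Vic
8        347  Lena
0        494  Hana
3        589  Hana
drop duplicate user (keep=last):
   duration  user
1        81   Ivy
7       342   Vic
8       347  Lena
3       589  Hana
value_counts of user:
user
Ivy     1
Vic     1
Lena    1
Hana    1
Name: count, dtype: int64
The max of the resulting series is 1.

1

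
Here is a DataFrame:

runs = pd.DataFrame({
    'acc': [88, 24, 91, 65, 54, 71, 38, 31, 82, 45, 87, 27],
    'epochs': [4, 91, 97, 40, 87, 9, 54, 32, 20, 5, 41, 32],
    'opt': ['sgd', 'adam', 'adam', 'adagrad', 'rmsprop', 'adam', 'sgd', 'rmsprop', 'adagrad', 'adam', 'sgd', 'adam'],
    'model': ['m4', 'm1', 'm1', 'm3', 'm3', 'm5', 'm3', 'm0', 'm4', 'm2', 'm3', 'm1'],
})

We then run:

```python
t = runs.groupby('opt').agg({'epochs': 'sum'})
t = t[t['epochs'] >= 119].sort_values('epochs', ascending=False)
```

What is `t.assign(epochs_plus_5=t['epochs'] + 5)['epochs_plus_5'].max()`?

239

group by opt, sum of epochs:
         epochs
opt            
adagrad      60
adam        234
rmsprop     119
sgd          99
filter rows where epochs >= 119:
         epochs
opt            
adam        234
rmsprop     119
sort by epochs descending:
         epochs
opt            
adam        234
rmsprop     119
add column epochs_plus_5 = t['epochs'] + 5:
         epochs  epochs_plus_5
opt                           
adam        234            239
rmsprop     119            124
Hence 239.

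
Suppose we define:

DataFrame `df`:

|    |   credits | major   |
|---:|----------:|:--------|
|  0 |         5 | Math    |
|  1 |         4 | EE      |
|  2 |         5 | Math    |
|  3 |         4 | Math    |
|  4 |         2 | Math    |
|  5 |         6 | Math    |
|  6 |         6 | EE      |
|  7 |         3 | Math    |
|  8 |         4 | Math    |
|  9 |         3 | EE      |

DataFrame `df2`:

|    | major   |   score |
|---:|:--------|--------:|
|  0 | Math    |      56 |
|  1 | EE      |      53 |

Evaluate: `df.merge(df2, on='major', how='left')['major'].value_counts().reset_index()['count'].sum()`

10

merge on 'major' (how='left') → 10 rows:
   credits major  score
0        5  Math     56
1        4    EE     53
2        5  Math     56
3        4  Math     56
4        2  Math     56
5        6  Math     56
6        6    EE     53
7        3  Math     56
8        4  Math     56
9        3    EE     53
value_counts of major:
major
Math    7
EE      3
Name: count, dtype: int64
reset_index():
  major  count
0  Math      7
1    EE      3
Taking the sum of column 'count' gives 10.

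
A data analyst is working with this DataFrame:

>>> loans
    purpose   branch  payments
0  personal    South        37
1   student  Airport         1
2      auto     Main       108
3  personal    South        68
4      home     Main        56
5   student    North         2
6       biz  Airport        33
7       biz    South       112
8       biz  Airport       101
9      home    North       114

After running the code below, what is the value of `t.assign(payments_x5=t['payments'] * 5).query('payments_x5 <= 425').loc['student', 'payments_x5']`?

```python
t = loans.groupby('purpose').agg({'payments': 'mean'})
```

7.5

group by purpose, mean of payments:
          payments
purpose           
auto         108.0
biz           82.0
home          85.0
personal      52.5
student        1.5
add column payments_x5 = t['payments'] * 5:
          payments  payments_x5
purpose                        
auto         108.0        540.0
biz           82.0        410.0
home          85.0        425.0
personal      52.5        262.5
student        1.5          7.5
filter rows where payments_x5 <= 425:
          payments  payments_x5
purpose                        
biz           82.0        410.0
home          85.0        425.0
personal      52.5        262.5
student        1.5          7.5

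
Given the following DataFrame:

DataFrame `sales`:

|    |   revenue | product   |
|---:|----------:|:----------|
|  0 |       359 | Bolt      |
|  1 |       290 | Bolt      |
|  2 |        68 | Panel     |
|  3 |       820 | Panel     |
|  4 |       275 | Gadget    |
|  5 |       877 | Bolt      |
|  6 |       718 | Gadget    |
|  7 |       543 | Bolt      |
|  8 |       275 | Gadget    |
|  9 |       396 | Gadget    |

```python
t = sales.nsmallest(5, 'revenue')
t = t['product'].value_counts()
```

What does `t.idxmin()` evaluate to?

take 5 rows with smallest revenue:
   revenue product
2       68   Panel
4      275  Gadget
8      275  Gadget
1      290    Bolt
0      359    Bolt
value_counts of product:
product
Gadget    2
Bolt      2
Panel     1
Name: count, dtype: int64
Finally, label with the smallest value = Panel.

Panel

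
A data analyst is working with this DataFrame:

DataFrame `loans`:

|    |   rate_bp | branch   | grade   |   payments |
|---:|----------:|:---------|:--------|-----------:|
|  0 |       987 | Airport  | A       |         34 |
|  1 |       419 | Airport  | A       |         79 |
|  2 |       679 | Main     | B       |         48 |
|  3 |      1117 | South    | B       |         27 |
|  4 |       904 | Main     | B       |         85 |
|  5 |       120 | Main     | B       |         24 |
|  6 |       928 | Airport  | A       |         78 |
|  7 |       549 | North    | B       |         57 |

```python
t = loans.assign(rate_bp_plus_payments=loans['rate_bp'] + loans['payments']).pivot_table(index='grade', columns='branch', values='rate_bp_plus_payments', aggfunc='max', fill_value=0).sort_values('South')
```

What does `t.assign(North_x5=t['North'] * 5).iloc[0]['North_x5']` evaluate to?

0

add column rate_bp_plus_payments = loans['rate_bp'] + loans['payments']:
   rate_bp   branch grade  payments  rate_bp_plus_payments
0      987  Airport     A        34                   1021
1      419  Airport     A        79                    498
2      679     Main     B        48                    727
3     1117    South     B        27                   1144
4      904     Main     B        85                    989
5      120     Main     B        24                    144
6      928  Airport     A        78                   1006
7      549    North     B        57                    606
pivot: rows=grade, cols=branch, max(rate_bp_plus_payments):
branch  Airport  Main  North  South
grade                              
A          1021     0      0      0
B             0   989    606   1144
sort by South:
branch  Airport  Main  North  South
grade                              
A          1021     0      0      0
B             0   989    606   1144
add column North_x5 = t['North'] * 5:
branch  Airport  Main  North  South  North_x5
grade                                        
A          1021     0      0      0         0
B             0   989    606   1144      3030
Taking the value at position 0, column 'North_x5' gives 0.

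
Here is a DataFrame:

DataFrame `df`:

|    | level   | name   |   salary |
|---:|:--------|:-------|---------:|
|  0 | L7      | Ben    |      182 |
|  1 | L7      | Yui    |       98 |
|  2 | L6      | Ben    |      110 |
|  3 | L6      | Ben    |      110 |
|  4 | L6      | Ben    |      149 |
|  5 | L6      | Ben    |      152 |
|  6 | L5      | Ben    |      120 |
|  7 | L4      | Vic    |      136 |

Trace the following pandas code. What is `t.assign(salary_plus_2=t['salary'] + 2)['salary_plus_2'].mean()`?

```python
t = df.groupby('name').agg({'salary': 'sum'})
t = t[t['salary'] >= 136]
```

481.5

group by name, sum of salary:
      salary
name        
Ben      823
Vic      136
Yui       98
filter rows where salary >= 136:
      salary
name        
Ben      823
Vic      136
add column salary_plus_2 = t['salary'] + 2:
      salary  salary_plus_2
name                       
Ben      823            825
Vic      136            138
The mean of column 'salary_plus_2' is 481.5.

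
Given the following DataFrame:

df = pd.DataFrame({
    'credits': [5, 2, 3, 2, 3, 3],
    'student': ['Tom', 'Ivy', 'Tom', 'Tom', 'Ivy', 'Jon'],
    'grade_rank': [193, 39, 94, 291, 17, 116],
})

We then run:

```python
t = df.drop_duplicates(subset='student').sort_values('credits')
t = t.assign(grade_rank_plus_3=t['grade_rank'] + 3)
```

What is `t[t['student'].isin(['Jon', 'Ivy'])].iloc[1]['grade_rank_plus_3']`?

drop duplicate student (keep=first):
   credits student  grade_rank
0        5     Tom         193
1        2     Ivy          39
5        3     Jon         116
sort by credits:
   credits student  grade_rank
1        2     Ivy          39
5        3     Jon         116
0        5     Tom         193
add column grade_rank_plus_3 = t['grade_rank'] + 3:
   credits student  grade_rank  grade_rank_plus_3
1        2     Ivy          39                 42
5        3     Jon         116                119
0        5     Tom         193                196
filter rows where student in ['Jon', 'Ivy']:
   credits student  grade_rank  grade_rank_plus_3
1        2     Ivy          39                 42
5        3     Jon         116                119
value at position 1, column 'grade_rank_plus_3' → 119

119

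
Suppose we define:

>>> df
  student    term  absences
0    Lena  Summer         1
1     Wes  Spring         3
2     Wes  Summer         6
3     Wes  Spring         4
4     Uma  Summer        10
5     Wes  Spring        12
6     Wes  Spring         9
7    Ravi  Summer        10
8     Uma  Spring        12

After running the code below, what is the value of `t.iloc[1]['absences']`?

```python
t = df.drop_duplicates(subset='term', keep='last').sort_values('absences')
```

12

drop duplicate term (keep=last):
  student    term  absences
7    Ravi  Summer        10
8     Uma  Spring        12
sort by absences:
  student    term  absences
7    Ravi  Summer        10
8     Uma  Spring        12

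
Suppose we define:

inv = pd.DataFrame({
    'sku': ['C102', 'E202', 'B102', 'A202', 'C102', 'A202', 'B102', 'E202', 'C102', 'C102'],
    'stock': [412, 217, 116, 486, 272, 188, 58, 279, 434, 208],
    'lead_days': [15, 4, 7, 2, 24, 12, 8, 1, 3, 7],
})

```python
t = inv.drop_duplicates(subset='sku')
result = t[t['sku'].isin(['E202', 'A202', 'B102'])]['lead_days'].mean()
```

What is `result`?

4.33333333333

drop duplicate sku (keep=first):
    sku  stock  lead_days
0  C102    412         15
1  E202    217          4
2  B102    116          7
3  A202    486          2
filter rows where sku in ['E202', 'A202', 'B102']:
    sku  stock  lead_days
1  E202    217          4
2  B102    116          7
3  A202    486          2
Reading off the mean of column 'lead_days', we get 4.33333333333.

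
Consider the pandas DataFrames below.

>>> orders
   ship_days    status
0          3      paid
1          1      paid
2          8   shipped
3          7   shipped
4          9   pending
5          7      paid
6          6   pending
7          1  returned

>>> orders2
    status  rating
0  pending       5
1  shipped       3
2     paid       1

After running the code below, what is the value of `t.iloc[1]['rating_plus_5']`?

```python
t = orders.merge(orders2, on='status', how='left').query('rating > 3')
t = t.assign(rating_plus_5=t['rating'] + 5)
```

merge on 'status' (how='left') → 8 rows:
   ship_days    status  rating
0          3      paid     1.0
1          1      paid     1.0
2          8   shipped     3.0
3          7   shipped     3.0
4          9   pending     5.0
5          7      paid     1.0
6          6   pending     5.0
7          1  returned     NaN
filter rows where rating > 3:
   ship_days   status  rating
4          9  pending     5.0
6          6  pending     5.0
add column rating_plus_5 = t['rating'] + 5:
   ship_days   status  rating  rating_plus_5
4          9  pending     5.0           10.0
6          6  pending     5.0           10.0
Finally, value at position 1, column 'rating_plus_5' = 10.0.

10.0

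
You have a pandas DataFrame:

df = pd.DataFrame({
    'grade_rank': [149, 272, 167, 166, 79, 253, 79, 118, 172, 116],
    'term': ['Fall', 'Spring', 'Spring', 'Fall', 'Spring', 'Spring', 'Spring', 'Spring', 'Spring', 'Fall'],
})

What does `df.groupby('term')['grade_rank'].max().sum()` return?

group by term, max of grade_rank:
term
Fall      166
Spring    272
Name: grade_rank, dtype: int64
sum of the resulting series → 438

438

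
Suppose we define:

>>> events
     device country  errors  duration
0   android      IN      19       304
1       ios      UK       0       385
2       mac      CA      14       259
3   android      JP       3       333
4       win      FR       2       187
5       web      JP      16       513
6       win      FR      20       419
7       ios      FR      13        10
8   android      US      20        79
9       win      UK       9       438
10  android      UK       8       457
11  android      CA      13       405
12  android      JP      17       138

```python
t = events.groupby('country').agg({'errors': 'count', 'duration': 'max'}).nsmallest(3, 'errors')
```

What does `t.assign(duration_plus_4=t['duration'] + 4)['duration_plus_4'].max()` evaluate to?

409

group by country: count(errors), max(duration):
         errors  duration
country                  
CA            2       405
FR            3       419
IN            1       304
JP            3       513
UK            3       457
US            1        79
take 3 rows with smallest errors:
         errors  duration
country                  
IN            1       304
US            1        79
CA            2       405
add column duration_plus_4 = t['duration'] + 4:
         errors  duration  duration_plus_4
country                                   
IN            1       304              308
US            1        79               83
CA            2       405              409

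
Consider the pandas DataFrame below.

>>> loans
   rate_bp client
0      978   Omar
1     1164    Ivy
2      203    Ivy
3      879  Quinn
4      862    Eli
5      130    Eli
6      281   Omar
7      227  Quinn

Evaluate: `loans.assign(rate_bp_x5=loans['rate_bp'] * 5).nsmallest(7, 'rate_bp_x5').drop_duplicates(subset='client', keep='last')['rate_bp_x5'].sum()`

add column rate_bp_x5 = loans['rate_bp'] * 5:
   rate_bp client  rate_bp_x5
0      978   Omar        4890
1     1164    Ivy        5820
2      203    Ivy        1015
3      879  Quinn        4395
4      862    Eli        4310
5      130    Eli         650
6      281   Omar        1405
7      227  Quinn        1135
take 7 rows with smallest rate_bp_x5:
   rate_bp client  rate_bp_x5
5      130    Eli         650
2      203    Ivy        1015
7      227  Quinn        1135
6      281   Omar        1405
4      862    Eli        4310
3      879  Quinn        4395
0      978   Omar        4890
drop duplicate client (keep=last):
   rate_bp client  rate_bp_x5
2      203    Ivy        1015
4      862    Eli        4310
3      879  Quinn        4395
0      978   Omar        4890
Reading off the sum of column 'rate_bp_x5', we get 14610.

14610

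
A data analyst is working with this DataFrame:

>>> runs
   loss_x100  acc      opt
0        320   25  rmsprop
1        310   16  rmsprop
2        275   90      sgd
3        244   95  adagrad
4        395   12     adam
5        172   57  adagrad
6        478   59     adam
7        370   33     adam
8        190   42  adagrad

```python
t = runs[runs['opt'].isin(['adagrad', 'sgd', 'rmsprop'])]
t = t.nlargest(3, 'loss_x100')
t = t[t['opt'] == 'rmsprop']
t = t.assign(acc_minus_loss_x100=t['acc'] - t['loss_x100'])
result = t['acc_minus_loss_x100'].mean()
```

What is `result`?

filter rows where opt in ['adagrad', 'sgd', 'rmsprop']:
   loss_x100  acc      opt
0        320   25  rmsprop
1        310   16  rmsprop
2        275   90      sgd
3        244   95  adagrad
5        172   57  adagrad
8        190   42  adagrad
take 3 rows with largest loss_x100:
   loss_x100  acc      opt
0        320   25  rmsprop
1        310   16  rmsprop
2        275   90      sgd
filter rows where opt == 'rmsprop':
   loss_x100  acc      opt
0        320   25  rmsprop
1        310   16  rmsprop
add column acc_minus_loss_x100 = t['acc'] - t['loss_x100']:
   loss_x100  acc      opt  acc_minus_loss_x100
0        320   25  rmsprop                 -295
1        310   16  rmsprop                 -294

-294.5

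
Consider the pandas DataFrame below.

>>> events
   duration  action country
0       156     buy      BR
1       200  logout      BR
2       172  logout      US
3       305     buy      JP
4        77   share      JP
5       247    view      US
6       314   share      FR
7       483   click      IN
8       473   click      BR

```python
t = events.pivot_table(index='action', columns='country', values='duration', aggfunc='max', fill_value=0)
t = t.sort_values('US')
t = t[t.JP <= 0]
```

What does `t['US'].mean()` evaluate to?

pivot: rows=action, cols=country, max(duration):
country   BR   FR   IN   JP   US
action                          
buy      156    0    0  305    0
click    473    0  483    0    0
logout   200    0    0    0  172
share      0  314    0   77    0
view       0    0    0    0  247
sort by US:
country   BR   FR   IN   JP   US
action                          
buy      156    0    0  305    0
click    473    0  483    0    0
share      0  314    0   77    0
logout   200    0    0    0  172
view       0    0    0    0  247
filter rows where JP <= 0:
country   BR  FR   IN  JP   US
action                        
click    473   0  483   0    0
logout   200   0    0   0  172
view       0   0    0   0  247
Finally, mean of column 'US' = 139.666666667.

139.666666667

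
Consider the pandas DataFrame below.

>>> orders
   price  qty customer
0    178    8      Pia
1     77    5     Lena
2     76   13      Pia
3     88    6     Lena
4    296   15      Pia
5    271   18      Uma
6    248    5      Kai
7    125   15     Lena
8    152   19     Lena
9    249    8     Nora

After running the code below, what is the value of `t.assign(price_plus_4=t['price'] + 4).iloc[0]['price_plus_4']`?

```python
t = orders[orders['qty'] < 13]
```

182

filter rows where qty < 13:
   price  qty customer
0    178    8      Pia
1     77    5     Lena
3     88    6     Lena
6    248    5      Kai
9    249    8     Nora
add column price_plus_4 = t['price'] + 4:
   price  qty customer  price_plus_4
0    178    8      Pia           182
1     77    5     Lena            81
3     88    6     Lena            92
6    248    5      Kai           252
9    249    8     Nora           253
value at position 0, column 'price_plus_4' → 182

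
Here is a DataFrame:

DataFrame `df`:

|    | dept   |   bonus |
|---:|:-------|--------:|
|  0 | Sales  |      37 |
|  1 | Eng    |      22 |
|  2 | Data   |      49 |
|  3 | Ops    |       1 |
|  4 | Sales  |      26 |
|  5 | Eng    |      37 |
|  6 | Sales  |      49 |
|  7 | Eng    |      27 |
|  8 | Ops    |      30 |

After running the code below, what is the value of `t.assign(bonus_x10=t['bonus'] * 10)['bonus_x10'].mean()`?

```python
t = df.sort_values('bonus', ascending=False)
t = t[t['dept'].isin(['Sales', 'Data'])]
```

sort by bonus descending:
    dept  bonus
2   Data     49
6  Sales     49
0  Sales     37
5    Eng     37
8    Ops     30
7    Eng     27
4  Sales     26
1    Eng     22
3    Ops      1
filter rows where dept in ['Sales', 'Data']:
    dept  bonus
2   Data     49
6  Sales     49
0  Sales     37
4  Sales     26
add column bonus_x10 = t['bonus'] * 10:
    dept  bonus  bonus_x10
2   Data     49        490
6  Sales     49        490
0  Sales     37        370
4  Sales     26        260

402.5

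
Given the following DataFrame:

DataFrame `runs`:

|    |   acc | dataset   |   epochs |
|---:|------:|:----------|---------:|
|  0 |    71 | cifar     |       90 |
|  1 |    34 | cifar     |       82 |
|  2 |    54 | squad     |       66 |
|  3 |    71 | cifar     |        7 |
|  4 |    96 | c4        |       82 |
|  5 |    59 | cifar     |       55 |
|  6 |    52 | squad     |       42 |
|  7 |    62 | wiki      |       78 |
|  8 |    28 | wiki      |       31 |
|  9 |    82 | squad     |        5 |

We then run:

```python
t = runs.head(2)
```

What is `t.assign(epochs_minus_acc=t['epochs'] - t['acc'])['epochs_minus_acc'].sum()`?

take first 2 rows:
   acc dataset  epochs
0   71   cifar      90
1   34   cifar      82
add column epochs_minus_acc = t['epochs'] - t['acc']:
   acc dataset  epochs  epochs_minus_acc
0   71   cifar      90                19
1   34   cifar      82                48
So sum() = 67.

67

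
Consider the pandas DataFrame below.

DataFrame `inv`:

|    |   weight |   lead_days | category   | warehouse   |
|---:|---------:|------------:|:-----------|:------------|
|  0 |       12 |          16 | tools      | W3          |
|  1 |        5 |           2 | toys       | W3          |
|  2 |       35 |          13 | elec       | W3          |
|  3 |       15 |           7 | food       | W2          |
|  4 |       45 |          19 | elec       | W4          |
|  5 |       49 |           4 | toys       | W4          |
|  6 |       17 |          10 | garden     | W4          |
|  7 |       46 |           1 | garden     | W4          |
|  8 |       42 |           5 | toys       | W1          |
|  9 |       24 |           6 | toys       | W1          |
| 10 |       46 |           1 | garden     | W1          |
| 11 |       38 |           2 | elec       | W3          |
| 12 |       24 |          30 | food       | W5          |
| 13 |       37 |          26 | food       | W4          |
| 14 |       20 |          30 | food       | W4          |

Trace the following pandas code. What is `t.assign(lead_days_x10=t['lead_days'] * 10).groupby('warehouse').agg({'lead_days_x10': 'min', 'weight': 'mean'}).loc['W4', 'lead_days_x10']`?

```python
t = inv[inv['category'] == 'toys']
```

filter rows where category == 'toys':
   weight  lead_days category warehouse
1       5          2     toys        W3
5      49          4     toys        W4
8      42          5     toys        W1
9      24          6     toys        W1
add column lead_days_x10 = t['lead_days'] * 10:
   weight  lead_days category warehouse  lead_days_x10
1       5          2     toys        W3             20
5      49          4     toys        W4             40
8      42          5     toys        W1             50
9      24          6     toys        W1             60
group by warehouse: min(lead_days_x10), mean(weight):
           lead_days_x10  weight
warehouse                       
W1                    50    33.0
W3                    20     5.0
W4                    40    49.0
Finally, value at row 'W4', column 'lead_days_x10' = 40.

40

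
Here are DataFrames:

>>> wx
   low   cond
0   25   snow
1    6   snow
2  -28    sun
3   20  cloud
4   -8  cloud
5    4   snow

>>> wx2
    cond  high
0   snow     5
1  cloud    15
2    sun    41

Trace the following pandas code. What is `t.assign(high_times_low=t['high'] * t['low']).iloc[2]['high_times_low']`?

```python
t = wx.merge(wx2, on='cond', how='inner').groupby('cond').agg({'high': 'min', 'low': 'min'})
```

merge on 'cond' (how='inner') → 6 rows:
   low   cond  high
0   25   snow     5
1    6   snow     5
2  -28    sun    41
3   20  cloud    15
4   -8  cloud    15
5    4   snow     5
group by cond: min(high), min(low):
       high  low
cond            
cloud    15   -8
snow      5    4
sun      41  -28
add column high_times_low = t['high'] * t['low']:
       high  low  high_times_low
cond                            
cloud    15   -8            -120
snow      5    4              20
sun      41  -28           -1148

-1148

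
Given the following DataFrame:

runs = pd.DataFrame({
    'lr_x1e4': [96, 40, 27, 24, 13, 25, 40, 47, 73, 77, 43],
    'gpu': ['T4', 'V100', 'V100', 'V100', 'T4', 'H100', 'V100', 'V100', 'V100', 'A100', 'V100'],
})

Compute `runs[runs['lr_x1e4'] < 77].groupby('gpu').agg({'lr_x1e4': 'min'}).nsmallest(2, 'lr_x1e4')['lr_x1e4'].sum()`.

filter rows where lr_x1e4 < 77:
    lr_x1e4   gpu
1        40  V100
2        27  V100
3        24  V100
4        13    T4
5        25  H100
6        40  V100
7        47  V100
8        73  V100
10       43  V100
group by gpu, min of lr_x1e4:
      lr_x1e4
gpu          
H100       25
T4         13
V100       24
take 2 rows with smallest lr_x1e4:
      lr_x1e4
gpu          
T4         13
V100       24
Reading off the sum of column 'lr_x1e4', we get 37.

37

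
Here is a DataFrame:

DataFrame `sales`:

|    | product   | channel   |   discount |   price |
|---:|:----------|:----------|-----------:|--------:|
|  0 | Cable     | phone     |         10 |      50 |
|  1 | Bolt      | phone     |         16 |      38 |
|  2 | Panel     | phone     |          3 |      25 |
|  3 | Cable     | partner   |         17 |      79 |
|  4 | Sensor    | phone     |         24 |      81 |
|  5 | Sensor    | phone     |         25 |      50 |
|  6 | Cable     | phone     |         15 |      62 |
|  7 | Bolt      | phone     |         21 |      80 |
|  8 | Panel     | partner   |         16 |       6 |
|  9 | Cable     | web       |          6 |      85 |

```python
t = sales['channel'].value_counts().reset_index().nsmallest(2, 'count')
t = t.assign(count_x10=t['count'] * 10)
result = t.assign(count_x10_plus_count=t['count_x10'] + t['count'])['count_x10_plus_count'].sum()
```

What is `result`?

value_counts of channel:
channel
phone      7
partner    2
web        1
Name: count, dtype: int64
reset_index():
   channel  count
0    phone      7
1  partner      2
2      web      1
take 2 rows with smallest count:
   channel  count
2      web      1
1  partner      2
add column count_x10 = t['count'] * 10:
   channel  count  count_x10
2      web      1         10
1  partner      2         20
add column count_x10_plus_count = t['count_x10'] + t['count']:
   channel  count  count_x10  count_x10_plus_count
2      web      1         10                    11
1  partner      2         20                    22
So sum() = 33.

33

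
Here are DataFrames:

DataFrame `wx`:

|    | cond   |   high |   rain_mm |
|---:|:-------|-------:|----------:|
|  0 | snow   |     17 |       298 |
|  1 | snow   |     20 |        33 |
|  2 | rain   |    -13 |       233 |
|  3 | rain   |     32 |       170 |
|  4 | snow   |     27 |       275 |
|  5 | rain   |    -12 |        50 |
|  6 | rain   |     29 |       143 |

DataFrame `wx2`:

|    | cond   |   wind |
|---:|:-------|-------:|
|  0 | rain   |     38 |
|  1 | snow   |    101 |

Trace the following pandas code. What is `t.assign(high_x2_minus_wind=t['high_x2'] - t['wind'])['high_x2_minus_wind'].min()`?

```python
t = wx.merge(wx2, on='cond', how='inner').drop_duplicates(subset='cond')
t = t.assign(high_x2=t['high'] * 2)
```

-67

merge on 'cond' (how='inner') → 7 rows:
   cond  high  rain_mm  wind
0  snow    17      298   101
1  snow    20       33   101
2  rain   -13      233    38
3  rain    32      170    38
4  snow    27      275   101
5  rain   -12       50    38
6  rain    29      143    38
drop duplicate cond (keep=first):
   cond  high  rain_mm  wind
0  snow    17      298   101
2  rain   -13      233    38
add column high_x2 = t['high'] * 2:
   cond  high  rain_mm  wind  high_x2
0  snow    17      298   101       34
2  rain   -13      233    38      -26
add column high_x2_minus_wind = t['high_x2'] - t['wind']:
   cond  high  rain_mm  wind  high_x2  high_x2_minus_wind
0  snow    17      298   101       34                 -67
2  rain   -13      233    38      -26                 -64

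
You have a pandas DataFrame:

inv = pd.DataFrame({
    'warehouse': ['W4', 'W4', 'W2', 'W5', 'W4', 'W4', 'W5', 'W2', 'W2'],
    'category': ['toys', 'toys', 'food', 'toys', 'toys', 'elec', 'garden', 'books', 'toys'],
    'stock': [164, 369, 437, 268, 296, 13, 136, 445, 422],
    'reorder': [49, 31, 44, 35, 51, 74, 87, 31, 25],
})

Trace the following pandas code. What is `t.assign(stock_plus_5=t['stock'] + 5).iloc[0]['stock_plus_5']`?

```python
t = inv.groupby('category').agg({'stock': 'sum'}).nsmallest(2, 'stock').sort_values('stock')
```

group by category, sum of stock:
          stock
category       
books       445
elec         13
food        437
garden      136
toys       1519
take 2 rows with smallest stock:
          stock
category       
elec         13
garden      136
sort by stock:
          stock
category       
elec         13
garden      136
add column stock_plus_5 = t['stock'] + 5:
          stock  stock_plus_5
category                     
elec         13            18
garden      136           141

18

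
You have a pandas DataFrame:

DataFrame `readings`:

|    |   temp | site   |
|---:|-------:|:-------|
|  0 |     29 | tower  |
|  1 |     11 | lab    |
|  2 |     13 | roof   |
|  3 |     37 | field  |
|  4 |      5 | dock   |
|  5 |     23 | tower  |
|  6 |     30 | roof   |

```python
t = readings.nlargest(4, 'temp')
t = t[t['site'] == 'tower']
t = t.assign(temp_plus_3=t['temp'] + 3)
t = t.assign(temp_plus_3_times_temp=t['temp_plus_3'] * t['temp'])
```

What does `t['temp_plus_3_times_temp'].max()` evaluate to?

take 4 rows with largest temp:
   temp   site
3    37  field
6    30   roof
0    29  tower
5    23  tower
filter rows where site == 'tower':
   temp   site
0    29  tower
5    23  tower
add column temp_plus_3 = t['temp'] + 3:
   temp   site  temp_plus_3
0    29  tower           32
5    23  tower           26
add column temp_plus_3_times_temp = t['temp_plus_3'] * t['temp']:
   temp   site  temp_plus_3  temp_plus_3_times_temp
0    29  tower           32                     928
5    23  tower           26                     598
So max() = 928.

928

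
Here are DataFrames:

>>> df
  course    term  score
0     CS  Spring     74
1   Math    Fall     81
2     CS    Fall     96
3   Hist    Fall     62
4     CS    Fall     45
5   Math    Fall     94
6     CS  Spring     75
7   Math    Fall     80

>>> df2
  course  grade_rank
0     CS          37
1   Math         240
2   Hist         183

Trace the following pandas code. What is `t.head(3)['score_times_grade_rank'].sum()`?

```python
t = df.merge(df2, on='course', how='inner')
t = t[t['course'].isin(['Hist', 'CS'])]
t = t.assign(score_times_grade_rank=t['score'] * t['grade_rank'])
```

17636

merge on 'course' (how='inner') → 8 rows:
  course    term  score  grade_rank
0     CS  Spring     74          37
1   Math    Fall     81         240
2     CS    Fall     96          37
3   Hist    Fall     62         183
4     CS    Fall     45          37
5   Math    Fall     94         240
6     CS  Spring     75          37
7   Math    Fall     80         240
filter rows where course in ['Hist', 'CS']:
  course    term  score  grade_rank
0     CS  Spring     74          37
2     CS    Fall     96          37
3   Hist    Fall     62         183
4     CS    Fall     45          37
6     CS  Spring     75          37
add column score_times_grade_rank = t['score'] * t['grade_rank']:
  course    term  score  grade_rank  score_times_grade_rank
0     CS  Spring     74          37                    2738
2     CS    Fall     96          37                    3552
3   Hist    Fall     62         183                   11346
4     CS    Fall     45          37                    1665
6     CS  Spring     75          37                    2775
take first 3 rows:
  course    term  score  grade_rank  score_times_grade_rank
0     CS  Spring     74          37                    2738
2     CS    Fall     96          37                    3552
3   Hist    Fall     62         183                   11346
Then the sum of column 'score_times_grade_rank': 17636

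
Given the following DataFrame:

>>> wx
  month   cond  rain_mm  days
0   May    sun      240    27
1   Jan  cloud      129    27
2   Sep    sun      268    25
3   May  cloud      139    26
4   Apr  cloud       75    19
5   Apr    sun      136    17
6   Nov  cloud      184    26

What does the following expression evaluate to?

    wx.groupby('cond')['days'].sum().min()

group by cond, sum of days:
cond
cloud    98
sun      69
Name: days, dtype: int64
The min of the resulting series is 69.

69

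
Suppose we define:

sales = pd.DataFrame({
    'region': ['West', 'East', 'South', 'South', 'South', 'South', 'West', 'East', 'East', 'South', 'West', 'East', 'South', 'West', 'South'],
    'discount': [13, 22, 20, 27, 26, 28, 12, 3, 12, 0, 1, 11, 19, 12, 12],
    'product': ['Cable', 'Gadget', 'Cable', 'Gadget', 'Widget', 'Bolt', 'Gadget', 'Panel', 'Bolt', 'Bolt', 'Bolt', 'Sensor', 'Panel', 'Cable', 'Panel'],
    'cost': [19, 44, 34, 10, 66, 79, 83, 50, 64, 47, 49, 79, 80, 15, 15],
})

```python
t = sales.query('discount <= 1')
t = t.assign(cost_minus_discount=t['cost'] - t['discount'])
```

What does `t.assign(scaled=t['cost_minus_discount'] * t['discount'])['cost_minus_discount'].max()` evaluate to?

filter rows where discount <= 1:
   region  discount product  cost
9   South         0    Bolt    47
10   West         1    Bolt    49
add column cost_minus_discount = t['cost'] - t['discount']:
   region  discount product  cost  cost_minus_discount
9   South         0    Bolt    47                   47
10   West         1    Bolt    49                   48
add column scaled = t['cost_minus_discount'] * t['discount']:
   region  discount product  cost  cost_minus_discount  scaled
9   South         0    Bolt    47                   47       0
10   West         1    Bolt    49                   48      48

48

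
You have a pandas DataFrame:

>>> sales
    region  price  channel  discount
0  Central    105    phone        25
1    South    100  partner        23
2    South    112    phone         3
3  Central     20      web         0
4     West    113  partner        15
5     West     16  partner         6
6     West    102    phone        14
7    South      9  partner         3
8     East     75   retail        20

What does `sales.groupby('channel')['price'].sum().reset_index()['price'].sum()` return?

group by channel, sum of price:
channel
partner    238
phone      319
retail      75
web         20
Name: price, dtype: int64
reset_index():
   channel  price
0  partner    238
1    phone    319
2   retail     75
3      web     20
Reading off the sum of column 'price', we get 652.

652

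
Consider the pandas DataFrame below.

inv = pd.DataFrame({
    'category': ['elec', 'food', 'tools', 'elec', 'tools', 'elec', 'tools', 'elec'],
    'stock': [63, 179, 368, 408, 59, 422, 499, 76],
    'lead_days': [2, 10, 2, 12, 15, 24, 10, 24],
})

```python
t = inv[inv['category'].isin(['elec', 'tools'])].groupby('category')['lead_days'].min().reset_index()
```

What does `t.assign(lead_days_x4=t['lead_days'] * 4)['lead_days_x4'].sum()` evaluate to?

16

filter rows where category in ['elec', 'tools']:
  category  stock  lead_days
0     elec     63          2
2    tools    368          2
3     elec    408         12
4    tools     59         15
5     elec    422         24
6    tools    499         10
7     elec     76         24
group by category, min of lead_days:
category
elec     2
tools    2
Name: lead_days, dtype: int64
reset_index():
  category  lead_days
0     elec          2
1    tools          2
add column lead_days_x4 = t['lead_days'] * 4:
  category  lead_days  lead_days_x4
0     elec          2             8
1    tools          2             8
The sum of column 'lead_days_x4' is 16.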